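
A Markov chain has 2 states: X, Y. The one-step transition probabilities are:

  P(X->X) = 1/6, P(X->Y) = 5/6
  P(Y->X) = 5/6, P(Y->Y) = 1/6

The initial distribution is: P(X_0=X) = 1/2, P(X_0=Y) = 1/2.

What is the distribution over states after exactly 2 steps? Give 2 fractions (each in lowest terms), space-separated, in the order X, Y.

Propagating the distribution step by step (d_{t+1} = d_t * P):
d_0 = (X=1/2, Y=1/2)
  d_1[X] = 1/2*1/6 + 1/2*5/6 = 1/2
  d_1[Y] = 1/2*5/6 + 1/2*1/6 = 1/2
d_1 = (X=1/2, Y=1/2)
  d_2[X] = 1/2*1/6 + 1/2*5/6 = 1/2
  d_2[Y] = 1/2*5/6 + 1/2*1/6 = 1/2
d_2 = (X=1/2, Y=1/2)

Answer: 1/2 1/2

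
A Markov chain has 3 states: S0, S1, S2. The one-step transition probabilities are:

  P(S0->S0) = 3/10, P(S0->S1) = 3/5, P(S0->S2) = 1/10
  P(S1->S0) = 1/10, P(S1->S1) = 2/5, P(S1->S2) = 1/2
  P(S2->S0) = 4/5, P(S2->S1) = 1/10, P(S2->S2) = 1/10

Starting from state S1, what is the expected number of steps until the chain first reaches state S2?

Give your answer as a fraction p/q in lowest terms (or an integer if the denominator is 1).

Let h_i = expected steps to first reach S2 from state i.
Boundary: h_S2 = 0.
First-step equations for the other states:
  h_S0 = 1 + 3/10*h_S0 + 3/5*h_S1 + 1/10*h_S2
  h_S1 = 1 + 1/10*h_S0 + 2/5*h_S1 + 1/2*h_S2

Substituting h_S2 = 0 and rearranging gives the linear system (I - Q) h = 1:
  [7/10, -3/5] . (h_S0, h_S1) = 1
  [-1/10, 3/5] . (h_S0, h_S1) = 1

Solving yields:
  h_S0 = 10/3
  h_S1 = 20/9

Starting state is S1, so the expected hitting time is h_S1 = 20/9.

Answer: 20/9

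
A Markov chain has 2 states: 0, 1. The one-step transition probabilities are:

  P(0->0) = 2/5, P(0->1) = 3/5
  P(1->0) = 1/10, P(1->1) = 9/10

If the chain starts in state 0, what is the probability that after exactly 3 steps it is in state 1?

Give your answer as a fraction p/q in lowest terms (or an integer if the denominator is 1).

Computing P^3 by repeated multiplication:
P^1 =
  0: [2/5, 3/5]
  1: [1/10, 9/10]
P^2 =
  0: [11/50, 39/50]
  1: [13/100, 87/100]
P^3 =
  0: [83/500, 417/500]
  1: [139/1000, 861/1000]

(P^3)[0 -> 1] = 417/500

Answer: 417/500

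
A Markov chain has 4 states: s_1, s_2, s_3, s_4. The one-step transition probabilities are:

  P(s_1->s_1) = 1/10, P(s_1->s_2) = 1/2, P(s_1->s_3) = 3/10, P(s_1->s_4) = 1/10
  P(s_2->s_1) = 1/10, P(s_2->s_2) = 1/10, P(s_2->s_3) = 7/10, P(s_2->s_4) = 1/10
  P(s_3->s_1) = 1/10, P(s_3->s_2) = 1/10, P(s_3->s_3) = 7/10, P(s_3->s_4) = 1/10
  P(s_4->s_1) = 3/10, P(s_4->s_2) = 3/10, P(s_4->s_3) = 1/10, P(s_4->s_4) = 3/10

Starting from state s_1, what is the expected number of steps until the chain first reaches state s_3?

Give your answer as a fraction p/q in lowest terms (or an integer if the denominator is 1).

Let h_i = expected steps to first reach s_3 from state i.
Boundary: h_s_3 = 0.
First-step equations for the other states:
  h_s_1 = 1 + 1/10*h_s_1 + 1/2*h_s_2 + 3/10*h_s_3 + 1/10*h_s_4
  h_s_2 = 1 + 1/10*h_s_1 + 1/10*h_s_2 + 7/10*h_s_3 + 1/10*h_s_4
  h_s_4 = 1 + 3/10*h_s_1 + 3/10*h_s_2 + 1/10*h_s_3 + 3/10*h_s_4

Substituting h_s_3 = 0 and rearranging gives the linear system (I - Q) h = 1:
  [9/10, -1/2, -1/10] . (h_s_1, h_s_2, h_s_4) = 1
  [-1/10, 9/10, -1/10] . (h_s_1, h_s_2, h_s_4) = 1
  [-3/10, -3/10, 7/10] . (h_s_1, h_s_2, h_s_4) = 1

Solving yields:
  h_s_1 = 56/23
  h_s_2 = 40/23
  h_s_4 = 74/23

Starting state is s_1, so the expected hitting time is h_s_1 = 56/23.

Answer: 56/23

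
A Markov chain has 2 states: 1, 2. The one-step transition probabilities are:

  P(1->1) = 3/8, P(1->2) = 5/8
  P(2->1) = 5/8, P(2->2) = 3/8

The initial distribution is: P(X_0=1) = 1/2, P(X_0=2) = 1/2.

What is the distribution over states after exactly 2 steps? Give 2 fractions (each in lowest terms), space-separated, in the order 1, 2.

Propagating the distribution step by step (d_{t+1} = d_t * P):
d_0 = (1=1/2, 2=1/2)
  d_1[1] = 1/2*3/8 + 1/2*5/8 = 1/2
  d_1[2] = 1/2*5/8 + 1/2*3/8 = 1/2
d_1 = (1=1/2, 2=1/2)
  d_2[1] = 1/2*3/8 + 1/2*5/8 = 1/2
  d_2[2] = 1/2*5/8 + 1/2*3/8 = 1/2
d_2 = (1=1/2, 2=1/2)

Answer: 1/2 1/2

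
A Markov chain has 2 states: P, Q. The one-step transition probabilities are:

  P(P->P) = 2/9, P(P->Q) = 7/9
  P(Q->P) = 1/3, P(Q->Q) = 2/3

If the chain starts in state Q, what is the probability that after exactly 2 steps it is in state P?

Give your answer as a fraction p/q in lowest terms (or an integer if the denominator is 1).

Answer: 8/27

Derivation:
Computing P^2 by repeated multiplication:
P^1 =
  P: [2/9, 7/9]
  Q: [1/3, 2/3]
P^2 =
  P: [25/81, 56/81]
  Q: [8/27, 19/27]

(P^2)[Q -> P] = 8/27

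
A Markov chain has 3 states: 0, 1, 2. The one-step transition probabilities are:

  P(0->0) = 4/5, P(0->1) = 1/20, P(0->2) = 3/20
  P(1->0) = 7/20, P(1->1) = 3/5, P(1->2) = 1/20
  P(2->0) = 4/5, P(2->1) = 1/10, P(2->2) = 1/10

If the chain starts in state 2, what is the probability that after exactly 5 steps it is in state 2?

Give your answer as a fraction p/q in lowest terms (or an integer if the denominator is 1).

Computing P^5 by repeated multiplication:
P^1 =
  0: [4/5, 1/20, 3/20]
  1: [7/20, 3/5, 1/20]
  2: [4/5, 1/10, 1/10]
P^2 =
  0: [311/400, 17/200, 11/80]
  1: [53/100, 153/400, 7/80]
  2: [151/200, 11/100, 27/200]
P^3 =
  0: [3047/4000, 829/8000, 1077/8000]
  1: [5023/8000, 1059/4000, 859/8000]
  2: [1501/2000, 469/4000, 529/4000]
P^4 =
  0: [120539/160000, 4549/40000, 4253/32000]
  1: [54469/80000, 32157/160000, 3781/32000]
  2: [59779/80000, 1211/10000, 10533/80000]
P^5 =
  0: [599059/800000, 381421/3200000, 422343/3200000]
  1: [2270587/3200000, 66579/400000, 396781/3200000]
  2: [149101/200000, 197101/1600000, 210091/1600000]

(P^5)[2 -> 2] = 210091/1600000

Answer: 210091/1600000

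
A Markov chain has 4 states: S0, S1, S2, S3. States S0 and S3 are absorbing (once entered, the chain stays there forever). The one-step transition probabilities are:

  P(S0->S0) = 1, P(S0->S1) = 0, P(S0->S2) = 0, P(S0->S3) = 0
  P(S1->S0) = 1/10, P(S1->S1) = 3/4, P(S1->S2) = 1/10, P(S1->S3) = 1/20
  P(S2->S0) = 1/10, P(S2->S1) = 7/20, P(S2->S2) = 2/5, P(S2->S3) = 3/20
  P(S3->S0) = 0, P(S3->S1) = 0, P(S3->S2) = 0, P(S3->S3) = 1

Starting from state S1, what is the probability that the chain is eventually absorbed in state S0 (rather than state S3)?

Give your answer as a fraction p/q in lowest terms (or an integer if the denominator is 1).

Let a_i = P(absorbed in S0 | start in state i).
Boundary conditions: a_S0 = 1, a_S3 = 0.
For each transient state i, a_i = sum_j P(i->j) * a_j:
  a_S1 = 1/10*a_S0 + 3/4*a_S1 + 1/10*a_S2 + 1/20*a_S3
  a_S2 = 1/10*a_S0 + 7/20*a_S1 + 2/5*a_S2 + 3/20*a_S3

Substituting a_S0 = 1 and a_S3 = 0, rearrange to (I - Q) a = r where r[i] = P(i -> S0):
  [1/4, -1/10] . (a_S1, a_S2) = 1/10
  [-7/20, 3/5] . (a_S1, a_S2) = 1/10

Solving yields:
  a_S1 = 14/23
  a_S2 = 12/23

Starting state is S1, so the absorption probability is a_S1 = 14/23.

Answer: 14/23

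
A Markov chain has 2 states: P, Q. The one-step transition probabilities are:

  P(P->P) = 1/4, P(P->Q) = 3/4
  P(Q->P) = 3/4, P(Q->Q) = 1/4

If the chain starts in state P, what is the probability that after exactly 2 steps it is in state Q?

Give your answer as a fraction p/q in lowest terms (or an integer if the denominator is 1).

Computing P^2 by repeated multiplication:
P^1 =
  P: [1/4, 3/4]
  Q: [3/4, 1/4]
P^2 =
  P: [5/8, 3/8]
  Q: [3/8, 5/8]

(P^2)[P -> Q] = 3/8

Answer: 3/8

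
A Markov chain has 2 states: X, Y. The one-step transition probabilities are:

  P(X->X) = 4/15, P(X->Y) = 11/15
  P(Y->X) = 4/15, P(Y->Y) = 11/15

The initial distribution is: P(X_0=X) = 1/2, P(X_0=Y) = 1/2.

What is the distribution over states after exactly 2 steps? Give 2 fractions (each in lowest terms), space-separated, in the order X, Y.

Answer: 4/15 11/15

Derivation:
Propagating the distribution step by step (d_{t+1} = d_t * P):
d_0 = (X=1/2, Y=1/2)
  d_1[X] = 1/2*4/15 + 1/2*4/15 = 4/15
  d_1[Y] = 1/2*11/15 + 1/2*11/15 = 11/15
d_1 = (X=4/15, Y=11/15)
  d_2[X] = 4/15*4/15 + 11/15*4/15 = 4/15
  d_2[Y] = 4/15*11/15 + 11/15*11/15 = 11/15
d_2 = (X=4/15, Y=11/15)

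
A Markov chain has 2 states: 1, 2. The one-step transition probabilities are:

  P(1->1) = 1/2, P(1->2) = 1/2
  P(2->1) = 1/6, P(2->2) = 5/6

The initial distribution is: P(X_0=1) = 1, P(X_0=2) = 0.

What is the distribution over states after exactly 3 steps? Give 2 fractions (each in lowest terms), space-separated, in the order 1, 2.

Answer: 5/18 13/18

Derivation:
Propagating the distribution step by step (d_{t+1} = d_t * P):
d_0 = (1=1, 2=0)
  d_1[1] = 1*1/2 + 0*1/6 = 1/2
  d_1[2] = 1*1/2 + 0*5/6 = 1/2
d_1 = (1=1/2, 2=1/2)
  d_2[1] = 1/2*1/2 + 1/2*1/6 = 1/3
  d_2[2] = 1/2*1/2 + 1/2*5/6 = 2/3
d_2 = (1=1/3, 2=2/3)
  d_3[1] = 1/3*1/2 + 2/3*1/6 = 5/18
  d_3[2] = 1/3*1/2 + 2/3*5/6 = 13/18
d_3 = (1=5/18, 2=13/18)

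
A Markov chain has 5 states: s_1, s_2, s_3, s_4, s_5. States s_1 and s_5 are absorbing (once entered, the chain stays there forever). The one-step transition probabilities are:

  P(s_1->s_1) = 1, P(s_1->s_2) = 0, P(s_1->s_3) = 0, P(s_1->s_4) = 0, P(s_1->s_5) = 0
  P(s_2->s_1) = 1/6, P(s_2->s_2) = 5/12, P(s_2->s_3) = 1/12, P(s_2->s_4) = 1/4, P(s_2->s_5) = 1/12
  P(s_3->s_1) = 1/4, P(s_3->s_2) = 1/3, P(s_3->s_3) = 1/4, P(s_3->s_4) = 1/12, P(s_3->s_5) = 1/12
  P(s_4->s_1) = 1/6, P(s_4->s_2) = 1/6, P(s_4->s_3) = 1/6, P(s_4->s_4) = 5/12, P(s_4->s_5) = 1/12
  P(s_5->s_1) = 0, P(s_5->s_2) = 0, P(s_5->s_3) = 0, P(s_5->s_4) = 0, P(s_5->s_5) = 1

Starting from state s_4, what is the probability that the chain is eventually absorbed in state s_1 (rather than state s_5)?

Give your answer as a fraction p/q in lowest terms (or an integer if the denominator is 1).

Answer: 218/319

Derivation:
Let a_i = P(absorbed in s_1 | start in state i).
Boundary conditions: a_s_1 = 1, a_s_5 = 0.
For each transient state i, a_i = sum_j P(i->j) * a_j:
  a_s_2 = 1/6*a_s_1 + 5/12*a_s_2 + 1/12*a_s_3 + 1/4*a_s_4 + 1/12*a_s_5
  a_s_3 = 1/4*a_s_1 + 1/3*a_s_2 + 1/4*a_s_3 + 1/12*a_s_4 + 1/12*a_s_5
  a_s_4 = 1/6*a_s_1 + 1/6*a_s_2 + 1/6*a_s_3 + 5/12*a_s_4 + 1/12*a_s_5

Substituting a_s_1 = 1 and a_s_5 = 0, rearrange to (I - Q) a = r where r[i] = P(i -> s_1):
  [7/12, -1/12, -1/4] . (a_s_2, a_s_3, a_s_4) = 1/6
  [-1/3, 3/4, -1/12] . (a_s_2, a_s_3, a_s_4) = 1/4
  [-1/6, -1/6, 7/12] . (a_s_2, a_s_3, a_s_4) = 1/6

Solving yields:
  a_s_2 = 217/319
  a_s_3 = 227/319
  a_s_4 = 218/319

Starting state is s_4, so the absorption probability is a_s_4 = 218/319.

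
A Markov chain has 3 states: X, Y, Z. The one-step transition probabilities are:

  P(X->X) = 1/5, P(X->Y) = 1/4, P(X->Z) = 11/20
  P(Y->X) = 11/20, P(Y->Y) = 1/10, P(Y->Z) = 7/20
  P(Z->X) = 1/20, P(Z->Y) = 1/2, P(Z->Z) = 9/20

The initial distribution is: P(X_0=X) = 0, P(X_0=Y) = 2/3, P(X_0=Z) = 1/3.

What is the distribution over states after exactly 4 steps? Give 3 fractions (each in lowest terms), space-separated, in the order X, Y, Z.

Answer: 39307/160000 149947/480000 53033/120000

Derivation:
Propagating the distribution step by step (d_{t+1} = d_t * P):
d_0 = (X=0, Y=2/3, Z=1/3)
  d_1[X] = 0*1/5 + 2/3*11/20 + 1/3*1/20 = 23/60
  d_1[Y] = 0*1/4 + 2/3*1/10 + 1/3*1/2 = 7/30
  d_1[Z] = 0*11/20 + 2/3*7/20 + 1/3*9/20 = 23/60
d_1 = (X=23/60, Y=7/30, Z=23/60)
  d_2[X] = 23/60*1/5 + 7/30*11/20 + 23/60*1/20 = 269/1200
  d_2[Y] = 23/60*1/4 + 7/30*1/10 + 23/60*1/2 = 373/1200
  d_2[Z] = 23/60*11/20 + 7/30*7/20 + 23/60*9/20 = 93/200
d_2 = (X=269/1200, Y=373/1200, Z=93/200)
  d_3[X] = 269/1200*1/5 + 373/1200*11/20 + 93/200*1/20 = 5737/24000
  d_3[Y] = 269/1200*1/4 + 373/1200*1/10 + 93/200*1/2 = 2557/8000
  d_3[Z] = 269/1200*11/20 + 373/1200*7/20 + 93/200*9/20 = 331/750
d_3 = (X=5737/24000, Y=2557/8000, Z=331/750)
  d_4[X] = 5737/24000*1/5 + 2557/8000*11/20 + 331/750*1/20 = 39307/160000
  d_4[Y] = 5737/24000*1/4 + 2557/8000*1/10 + 331/750*1/2 = 149947/480000
  d_4[Z] = 5737/24000*11/20 + 2557/8000*7/20 + 331/750*9/20 = 53033/120000
d_4 = (X=39307/160000, Y=149947/480000, Z=53033/120000)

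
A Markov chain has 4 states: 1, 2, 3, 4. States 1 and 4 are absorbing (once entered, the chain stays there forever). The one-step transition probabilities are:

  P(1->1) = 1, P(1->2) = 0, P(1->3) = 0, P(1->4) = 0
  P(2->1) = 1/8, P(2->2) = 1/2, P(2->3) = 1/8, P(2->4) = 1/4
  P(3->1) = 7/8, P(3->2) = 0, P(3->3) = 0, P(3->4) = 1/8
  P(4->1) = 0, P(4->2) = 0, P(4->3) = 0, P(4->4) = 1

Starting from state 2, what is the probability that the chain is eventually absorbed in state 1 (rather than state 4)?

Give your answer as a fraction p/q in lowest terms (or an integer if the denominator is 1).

Answer: 15/32

Derivation:
Let a_i = P(absorbed in 1 | start in state i).
Boundary conditions: a_1 = 1, a_4 = 0.
For each transient state i, a_i = sum_j P(i->j) * a_j:
  a_2 = 1/8*a_1 + 1/2*a_2 + 1/8*a_3 + 1/4*a_4
  a_3 = 7/8*a_1 + 0*a_2 + 0*a_3 + 1/8*a_4

Substituting a_1 = 1 and a_4 = 0, rearrange to (I - Q) a = r where r[i] = P(i -> 1):
  [1/2, -1/8] . (a_2, a_3) = 1/8
  [0, 1] . (a_2, a_3) = 7/8

Solving yields:
  a_2 = 15/32
  a_3 = 7/8

Starting state is 2, so the absorption probability is a_2 = 15/32.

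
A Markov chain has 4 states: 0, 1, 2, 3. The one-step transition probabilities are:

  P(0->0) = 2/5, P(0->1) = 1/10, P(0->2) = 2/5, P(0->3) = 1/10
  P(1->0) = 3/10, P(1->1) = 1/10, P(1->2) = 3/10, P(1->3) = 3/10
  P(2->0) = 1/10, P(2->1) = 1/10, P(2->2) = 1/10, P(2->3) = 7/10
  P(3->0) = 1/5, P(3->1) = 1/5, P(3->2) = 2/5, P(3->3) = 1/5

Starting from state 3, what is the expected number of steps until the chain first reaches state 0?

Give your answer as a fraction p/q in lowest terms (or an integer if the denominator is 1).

Answer: 355/66

Derivation:
Let h_i = expected steps to first reach 0 from state i.
Boundary: h_0 = 0.
First-step equations for the other states:
  h_1 = 1 + 3/10*h_0 + 1/10*h_1 + 3/10*h_2 + 3/10*h_3
  h_2 = 1 + 1/10*h_0 + 1/10*h_1 + 1/10*h_2 + 7/10*h_3
  h_3 = 1 + 1/5*h_0 + 1/5*h_1 + 2/5*h_2 + 1/5*h_3

Substituting h_0 = 0 and rearranging gives the linear system (I - Q) h = 1:
  [9/10, -3/10, -3/10] . (h_1, h_2, h_3) = 1
  [-1/10, 9/10, -7/10] . (h_1, h_2, h_3) = 1
  [-1/5, -2/5, 4/5] . (h_1, h_2, h_3) = 1

Solving yields:
  h_1 = 160/33
  h_2 = 35/6
  h_3 = 355/66

Starting state is 3, so the expected hitting time is h_3 = 355/66.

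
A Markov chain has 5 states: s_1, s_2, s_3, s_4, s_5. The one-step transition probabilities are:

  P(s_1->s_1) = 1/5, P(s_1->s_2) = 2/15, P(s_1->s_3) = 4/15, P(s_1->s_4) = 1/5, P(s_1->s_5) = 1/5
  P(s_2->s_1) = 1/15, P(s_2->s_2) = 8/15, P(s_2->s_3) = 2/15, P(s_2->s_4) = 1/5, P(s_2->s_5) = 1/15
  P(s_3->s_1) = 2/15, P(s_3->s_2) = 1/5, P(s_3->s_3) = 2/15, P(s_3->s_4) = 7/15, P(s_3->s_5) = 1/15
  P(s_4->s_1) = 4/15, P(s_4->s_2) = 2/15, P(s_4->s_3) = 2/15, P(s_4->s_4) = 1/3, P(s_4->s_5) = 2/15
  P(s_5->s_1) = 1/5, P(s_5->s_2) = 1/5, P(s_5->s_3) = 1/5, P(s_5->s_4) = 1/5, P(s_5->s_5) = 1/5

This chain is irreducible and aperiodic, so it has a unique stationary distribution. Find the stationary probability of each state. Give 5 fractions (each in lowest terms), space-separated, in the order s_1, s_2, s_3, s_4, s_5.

The stationary distribution satisfies pi = pi * P, i.e.:
  pi_s_1 = 1/5*pi_s_1 + 1/15*pi_s_2 + 2/15*pi_s_3 + 4/15*pi_s_4 + 1/5*pi_s_5
  pi_s_2 = 2/15*pi_s_1 + 8/15*pi_s_2 + 1/5*pi_s_3 + 2/15*pi_s_4 + 1/5*pi_s_5
  pi_s_3 = 4/15*pi_s_1 + 2/15*pi_s_2 + 2/15*pi_s_3 + 2/15*pi_s_4 + 1/5*pi_s_5
  pi_s_4 = 1/5*pi_s_1 + 1/5*pi_s_2 + 7/15*pi_s_3 + 1/3*pi_s_4 + 1/5*pi_s_5
  pi_s_5 = 1/5*pi_s_1 + 1/15*pi_s_2 + 1/15*pi_s_3 + 2/15*pi_s_4 + 1/5*pi_s_5
with normalization: pi_s_1 + pi_s_2 + pi_s_3 + pi_s_4 + pi_s_5 = 1.

Using the first 4 balance equations plus normalization, the linear system A*pi = b is:
  [-4/5, 1/15, 2/15, 4/15, 1/5] . pi = 0
  [2/15, -7/15, 1/5, 2/15, 1/5] . pi = 0
  [4/15, 2/15, -13/15, 2/15, 1/5] . pi = 0
  [1/5, 1/5, 7/15, -2/3, 1/5] . pi = 0
  [1, 1, 1, 1, 1] . pi = 1

Solving yields:
  pi_s_1 = 1820/10469
  pi_s_2 = 2664/10469
  pi_s_3 = 1726/10469
  pi_s_4 = 2947/10469
  pi_s_5 = 1312/10469

Verification (pi * P):
  1820/10469*1/5 + 2664/10469*1/15 + 1726/10469*2/15 + 2947/10469*4/15 + 1312/10469*1/5 = 1820/10469 = pi_s_1  (ok)
  1820/10469*2/15 + 2664/10469*8/15 + 1726/10469*1/5 + 2947/10469*2/15 + 1312/10469*1/5 = 2664/10469 = pi_s_2  (ok)
  1820/10469*4/15 + 2664/10469*2/15 + 1726/10469*2/15 + 2947/10469*2/15 + 1312/10469*1/5 = 1726/10469 = pi_s_3  (ok)
  1820/10469*1/5 + 2664/10469*1/5 + 1726/10469*7/15 + 2947/10469*1/3 + 1312/10469*1/5 = 2947/10469 = pi_s_4  (ok)
  1820/10469*1/5 + 2664/10469*1/15 + 1726/10469*1/15 + 2947/10469*2/15 + 1312/10469*1/5 = 1312/10469 = pi_s_5  (ok)

Answer: 1820/10469 2664/10469 1726/10469 2947/10469 1312/10469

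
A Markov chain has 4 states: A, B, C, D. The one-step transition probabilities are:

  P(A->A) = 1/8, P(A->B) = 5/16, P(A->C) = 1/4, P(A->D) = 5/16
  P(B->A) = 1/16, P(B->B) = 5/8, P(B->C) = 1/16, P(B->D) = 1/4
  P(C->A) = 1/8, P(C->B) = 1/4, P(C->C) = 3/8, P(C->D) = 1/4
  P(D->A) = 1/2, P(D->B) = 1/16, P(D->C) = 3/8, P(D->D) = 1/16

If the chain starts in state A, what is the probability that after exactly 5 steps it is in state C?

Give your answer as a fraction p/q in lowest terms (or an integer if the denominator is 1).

Computing P^5 by repeated multiplication:
P^1 =
  A: [1/8, 5/16, 1/4, 5/16]
  B: [1/16, 5/8, 1/16, 1/4]
  C: [1/8, 1/4, 3/8, 1/4]
  D: [1/2, 1/16, 3/8, 1/16]
P^2 =
  A: [57/256, 81/256, 67/256, 51/256]
  B: [23/128, 113/256, 11/64, 53/256]
  C: [13/64, 39/128, 9/32, 27/128]
  D: [37/256, 75/256, 75/256, 69/256]
P^3 =
  A: [737/4096, 707/2048, 1017/4096, 29/128]
  B: [717/4096, 1589/4096, 879/4096, 911/4096]
  C: [379/2048, 691/2048, 521/2048, 457/2048]
  D: [851/4096, 163/512, 1087/4096, 427/2048]
P^4 =
  A: [6173/32768, 22821/65536, 501/2048, 14337/65536]
  B: [12069/65536, 11951/32768, 15197/65536, 449/2048]
  C: [6147/32768, 5673/16384, 8075/32768, 225/1024]
  D: [3003/16384, 22497/65536, 8177/32768, 14673/65536]
P^5 =
  A: [194273/1048576, 368405/1048576, 254419/1048576, 231479/1048576]
  B: [96689/524288, 374521/1048576, 7799/32768, 231109/1048576]
  C: [48695/262144, 183695/524288, 3987/16384, 115619/524288]
  D: [196613/1048576, 365119/1048576, 256707/1048576, 230137/1048576]

(P^5)[A -> C] = 254419/1048576

Answer: 254419/1048576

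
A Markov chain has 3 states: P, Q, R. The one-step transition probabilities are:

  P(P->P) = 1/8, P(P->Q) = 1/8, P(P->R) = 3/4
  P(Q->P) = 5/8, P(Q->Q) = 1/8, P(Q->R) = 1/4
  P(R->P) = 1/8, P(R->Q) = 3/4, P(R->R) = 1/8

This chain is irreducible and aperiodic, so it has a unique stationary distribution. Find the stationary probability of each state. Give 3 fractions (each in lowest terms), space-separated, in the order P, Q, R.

The stationary distribution satisfies pi = pi * P, i.e.:
  pi_P = 1/8*pi_P + 5/8*pi_Q + 1/8*pi_R
  pi_Q = 1/8*pi_P + 1/8*pi_Q + 3/4*pi_R
  pi_R = 3/4*pi_P + 1/4*pi_Q + 1/8*pi_R
with normalization: pi_P + pi_Q + pi_R = 1.

Using the first 2 balance equations plus normalization, the linear system A*pi = b is:
  [-7/8, 5/8, 1/8] . pi = 0
  [1/8, -7/8, 3/4] . pi = 0
  [1, 1, 1] . pi = 1

Solving yields:
  pi_P = 37/124
  pi_Q = 43/124
  pi_R = 11/31

Verification (pi * P):
  37/124*1/8 + 43/124*5/8 + 11/31*1/8 = 37/124 = pi_P  (ok)
  37/124*1/8 + 43/124*1/8 + 11/31*3/4 = 43/124 = pi_Q  (ok)
  37/124*3/4 + 43/124*1/4 + 11/31*1/8 = 11/31 = pi_R  (ok)

Answer: 37/124 43/124 11/31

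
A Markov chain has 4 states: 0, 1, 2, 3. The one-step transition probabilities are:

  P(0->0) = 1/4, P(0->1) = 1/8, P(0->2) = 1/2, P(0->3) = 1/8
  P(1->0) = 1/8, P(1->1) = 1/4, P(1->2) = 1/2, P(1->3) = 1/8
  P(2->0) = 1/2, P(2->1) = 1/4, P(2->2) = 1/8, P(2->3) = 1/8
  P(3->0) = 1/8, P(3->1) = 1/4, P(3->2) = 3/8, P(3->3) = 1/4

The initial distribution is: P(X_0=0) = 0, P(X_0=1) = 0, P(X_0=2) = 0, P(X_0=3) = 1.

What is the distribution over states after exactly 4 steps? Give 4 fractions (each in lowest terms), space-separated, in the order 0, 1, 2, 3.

Propagating the distribution step by step (d_{t+1} = d_t * P):
d_0 = (0=0, 1=0, 2=0, 3=1)
  d_1[0] = 0*1/4 + 0*1/8 + 0*1/2 + 1*1/8 = 1/8
  d_1[1] = 0*1/8 + 0*1/4 + 0*1/4 + 1*1/4 = 1/4
  d_1[2] = 0*1/2 + 0*1/2 + 0*1/8 + 1*3/8 = 3/8
  d_1[3] = 0*1/8 + 0*1/8 + 0*1/8 + 1*1/4 = 1/4
d_1 = (0=1/8, 1=1/4, 2=3/8, 3=1/4)
  d_2[0] = 1/8*1/4 + 1/4*1/8 + 3/8*1/2 + 1/4*1/8 = 9/32
  d_2[1] = 1/8*1/8 + 1/4*1/4 + 3/8*1/4 + 1/4*1/4 = 15/64
  d_2[2] = 1/8*1/2 + 1/4*1/2 + 3/8*1/8 + 1/4*3/8 = 21/64
  d_2[3] = 1/8*1/8 + 1/4*1/8 + 3/8*1/8 + 1/4*1/4 = 5/32
d_2 = (0=9/32, 1=15/64, 2=21/64, 3=5/32)
  d_3[0] = 9/32*1/4 + 15/64*1/8 + 21/64*1/2 + 5/32*1/8 = 145/512
  d_3[1] = 9/32*1/8 + 15/64*1/4 + 21/64*1/4 + 5/32*1/4 = 55/256
  d_3[2] = 9/32*1/2 + 15/64*1/2 + 21/64*1/8 + 5/32*3/8 = 183/512
  d_3[3] = 9/32*1/8 + 15/64*1/8 + 21/64*1/8 + 5/32*1/4 = 37/256
d_3 = (0=145/512, 1=55/256, 2=183/512, 3=37/256)
  d_4[0] = 145/512*1/4 + 55/256*1/8 + 183/512*1/2 + 37/256*1/8 = 603/2048
  d_4[1] = 145/512*1/8 + 55/256*1/4 + 183/512*1/4 + 37/256*1/4 = 879/4096
  d_4[2] = 145/512*1/2 + 55/256*1/2 + 183/512*1/8 + 37/256*3/8 = 1425/4096
  d_4[3] = 145/512*1/8 + 55/256*1/8 + 183/512*1/8 + 37/256*1/4 = 293/2048
d_4 = (0=603/2048, 1=879/4096, 2=1425/4096, 3=293/2048)

Answer: 603/2048 879/4096 1425/4096 293/2048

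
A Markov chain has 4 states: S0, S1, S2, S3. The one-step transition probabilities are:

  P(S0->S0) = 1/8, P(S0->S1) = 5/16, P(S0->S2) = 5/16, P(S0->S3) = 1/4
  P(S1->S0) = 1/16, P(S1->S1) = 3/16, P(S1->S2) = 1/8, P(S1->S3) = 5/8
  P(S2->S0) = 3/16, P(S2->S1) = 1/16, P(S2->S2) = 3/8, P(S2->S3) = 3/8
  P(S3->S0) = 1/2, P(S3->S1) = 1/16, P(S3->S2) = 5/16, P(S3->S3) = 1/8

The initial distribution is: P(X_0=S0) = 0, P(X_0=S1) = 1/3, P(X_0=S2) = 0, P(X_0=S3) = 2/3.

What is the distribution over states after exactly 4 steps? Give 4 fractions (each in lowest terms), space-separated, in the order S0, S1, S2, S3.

Answer: 49703/196608 6911/49152 19945/65536 29713/98304

Derivation:
Propagating the distribution step by step (d_{t+1} = d_t * P):
d_0 = (S0=0, S1=1/3, S2=0, S3=2/3)
  d_1[S0] = 0*1/8 + 1/3*1/16 + 0*3/16 + 2/3*1/2 = 17/48
  d_1[S1] = 0*5/16 + 1/3*3/16 + 0*1/16 + 2/3*1/16 = 5/48
  d_1[S2] = 0*5/16 + 1/3*1/8 + 0*3/8 + 2/3*5/16 = 1/4
  d_1[S3] = 0*1/4 + 1/3*5/8 + 0*3/8 + 2/3*1/8 = 7/24
d_1 = (S0=17/48, S1=5/48, S2=1/4, S3=7/24)
  d_2[S0] = 17/48*1/8 + 5/48*1/16 + 1/4*3/16 + 7/24*1/2 = 187/768
  d_2[S1] = 17/48*5/16 + 5/48*3/16 + 1/4*1/16 + 7/24*1/16 = 21/128
  d_2[S2] = 17/48*5/16 + 5/48*1/8 + 1/4*3/8 + 7/24*5/16 = 79/256
  d_2[S3] = 17/48*1/4 + 5/48*5/8 + 1/4*3/8 + 7/24*1/8 = 109/384
d_2 = (S0=187/768, S1=21/128, S2=79/256, S3=109/384)
  d_3[S0] = 187/768*1/8 + 21/128*1/16 + 79/256*3/16 + 109/384*1/2 = 985/4096
  d_3[S1] = 187/768*5/16 + 21/128*3/16 + 79/256*1/16 + 109/384*1/16 = 221/1536
  d_3[S2] = 187/768*5/16 + 21/128*1/8 + 79/256*3/8 + 109/384*5/16 = 1233/4096
  d_3[S3] = 187/768*1/4 + 21/128*5/8 + 79/256*3/8 + 109/384*1/8 = 1933/6144
d_3 = (S0=985/4096, S1=221/1536, S2=1233/4096, S3=1933/6144)
  d_4[S0] = 985/4096*1/8 + 221/1536*1/16 + 1233/4096*3/16 + 1933/6144*1/2 = 49703/196608
  d_4[S1] = 985/4096*5/16 + 221/1536*3/16 + 1233/4096*1/16 + 1933/6144*1/16 = 6911/49152
  d_4[S2] = 985/4096*5/16 + 221/1536*1/8 + 1233/4096*3/8 + 1933/6144*5/16 = 19945/65536
  d_4[S3] = 985/4096*1/4 + 221/1536*5/8 + 1233/4096*3/8 + 1933/6144*1/8 = 29713/98304
d_4 = (S0=49703/196608, S1=6911/49152, S2=19945/65536, S3=29713/98304)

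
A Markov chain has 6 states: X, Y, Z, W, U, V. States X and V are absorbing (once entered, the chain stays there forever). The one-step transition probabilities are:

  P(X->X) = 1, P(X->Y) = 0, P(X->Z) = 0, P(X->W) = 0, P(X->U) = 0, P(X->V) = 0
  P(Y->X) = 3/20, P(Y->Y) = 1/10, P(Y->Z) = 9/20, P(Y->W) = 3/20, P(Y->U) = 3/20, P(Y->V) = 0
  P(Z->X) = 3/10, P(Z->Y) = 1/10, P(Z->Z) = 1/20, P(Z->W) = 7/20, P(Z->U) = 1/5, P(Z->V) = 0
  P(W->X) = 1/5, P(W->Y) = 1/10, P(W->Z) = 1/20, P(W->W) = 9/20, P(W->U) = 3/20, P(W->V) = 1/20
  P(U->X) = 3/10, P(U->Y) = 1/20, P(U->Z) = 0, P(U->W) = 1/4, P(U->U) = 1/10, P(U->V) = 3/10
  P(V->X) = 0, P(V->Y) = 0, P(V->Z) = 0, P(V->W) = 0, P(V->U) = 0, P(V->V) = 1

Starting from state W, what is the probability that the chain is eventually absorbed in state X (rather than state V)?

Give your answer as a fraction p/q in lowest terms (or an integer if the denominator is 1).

Let a_i = P(absorbed in X | start in state i).
Boundary conditions: a_X = 1, a_V = 0.
For each transient state i, a_i = sum_j P(i->j) * a_j:
  a_Y = 3/20*a_X + 1/10*a_Y + 9/20*a_Z + 3/20*a_W + 3/20*a_U + 0*a_V
  a_Z = 3/10*a_X + 1/10*a_Y + 1/20*a_Z + 7/20*a_W + 1/5*a_U + 0*a_V
  a_W = 1/5*a_X + 1/10*a_Y + 1/20*a_Z + 9/20*a_W + 3/20*a_U + 1/20*a_V
  a_U = 3/10*a_X + 1/20*a_Y + 0*a_Z + 1/4*a_W + 1/10*a_U + 3/10*a_V

Substituting a_X = 1 and a_V = 0, rearrange to (I - Q) a = r where r[i] = P(i -> X):
  [9/10, -9/20, -3/20, -3/20] . (a_Y, a_Z, a_W, a_U) = 3/20
  [-1/10, 19/20, -7/20, -1/5] . (a_Y, a_Z, a_W, a_U) = 3/10
  [-1/10, -1/20, 11/20, -3/20] . (a_Y, a_Z, a_W, a_U) = 1/5
  [-1/20, 0, -1/4, 9/10] . (a_Y, a_Z, a_W, a_U) = 3/10

Solving yields:
  a_Y = 13011/16634
  a_Z = 13171/16634
  a_W = 12249/16634
  a_U = 4835/8317

Starting state is W, so the absorption probability is a_W = 12249/16634.

Answer: 12249/16634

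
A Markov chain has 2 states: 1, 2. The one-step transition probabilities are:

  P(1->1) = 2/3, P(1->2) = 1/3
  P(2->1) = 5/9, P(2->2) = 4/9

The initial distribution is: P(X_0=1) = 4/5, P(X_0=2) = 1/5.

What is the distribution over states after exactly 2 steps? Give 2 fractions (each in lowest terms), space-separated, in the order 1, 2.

Answer: 254/405 151/405

Derivation:
Propagating the distribution step by step (d_{t+1} = d_t * P):
d_0 = (1=4/5, 2=1/5)
  d_1[1] = 4/5*2/3 + 1/5*5/9 = 29/45
  d_1[2] = 4/5*1/3 + 1/5*4/9 = 16/45
d_1 = (1=29/45, 2=16/45)
  d_2[1] = 29/45*2/3 + 16/45*5/9 = 254/405
  d_2[2] = 29/45*1/3 + 16/45*4/9 = 151/405
d_2 = (1=254/405, 2=151/405)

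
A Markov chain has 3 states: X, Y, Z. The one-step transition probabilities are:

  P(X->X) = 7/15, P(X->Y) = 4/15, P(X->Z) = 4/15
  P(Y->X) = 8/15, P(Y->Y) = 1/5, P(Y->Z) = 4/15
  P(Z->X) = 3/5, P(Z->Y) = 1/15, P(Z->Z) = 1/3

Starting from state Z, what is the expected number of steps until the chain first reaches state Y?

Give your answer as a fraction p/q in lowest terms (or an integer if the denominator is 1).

Answer: 255/44

Derivation:
Let h_i = expected steps to first reach Y from state i.
Boundary: h_Y = 0.
First-step equations for the other states:
  h_X = 1 + 7/15*h_X + 4/15*h_Y + 4/15*h_Z
  h_Z = 1 + 3/5*h_X + 1/15*h_Y + 1/3*h_Z

Substituting h_Y = 0 and rearranging gives the linear system (I - Q) h = 1:
  [8/15, -4/15] . (h_X, h_Z) = 1
  [-3/5, 2/3] . (h_X, h_Z) = 1

Solving yields:
  h_X = 105/22
  h_Z = 255/44

Starting state is Z, so the expected hitting time is h_Z = 255/44.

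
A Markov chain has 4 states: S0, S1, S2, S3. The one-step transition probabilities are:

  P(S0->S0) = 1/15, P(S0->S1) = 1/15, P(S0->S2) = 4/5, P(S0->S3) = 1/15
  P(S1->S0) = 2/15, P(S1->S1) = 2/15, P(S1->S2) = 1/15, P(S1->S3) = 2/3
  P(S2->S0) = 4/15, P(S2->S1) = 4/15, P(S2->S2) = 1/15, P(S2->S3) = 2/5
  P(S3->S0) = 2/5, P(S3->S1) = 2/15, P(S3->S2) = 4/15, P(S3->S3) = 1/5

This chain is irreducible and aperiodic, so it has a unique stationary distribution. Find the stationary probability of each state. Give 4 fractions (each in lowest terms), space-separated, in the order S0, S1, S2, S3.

The stationary distribution satisfies pi = pi * P, i.e.:
  pi_S0 = 1/15*pi_S0 + 2/15*pi_S1 + 4/15*pi_S2 + 2/5*pi_S3
  pi_S1 = 1/15*pi_S0 + 2/15*pi_S1 + 4/15*pi_S2 + 2/15*pi_S3
  pi_S2 = 4/5*pi_S0 + 1/15*pi_S1 + 1/15*pi_S2 + 4/15*pi_S3
  pi_S3 = 1/15*pi_S0 + 2/3*pi_S1 + 2/5*pi_S2 + 1/5*pi_S3
with normalization: pi_S0 + pi_S1 + pi_S2 + pi_S3 = 1.

Using the first 3 balance equations plus normalization, the linear system A*pi = b is:
  [-14/15, 2/15, 4/15, 2/5] . pi = 0
  [1/15, -13/15, 4/15, 2/15] . pi = 0
  [4/5, 1/15, -14/15, 4/15] . pi = 0
  [1, 1, 1, 1] . pi = 1

Solving yields:
  pi_S0 = 686/2879
  pi_S1 = 454/2879
  pi_S2 = 869/2879
  pi_S3 = 870/2879

Verification (pi * P):
  686/2879*1/15 + 454/2879*2/15 + 869/2879*4/15 + 870/2879*2/5 = 686/2879 = pi_S0  (ok)
  686/2879*1/15 + 454/2879*2/15 + 869/2879*4/15 + 870/2879*2/15 = 454/2879 = pi_S1  (ok)
  686/2879*4/5 + 454/2879*1/15 + 869/2879*1/15 + 870/2879*4/15 = 869/2879 = pi_S2  (ok)
  686/2879*1/15 + 454/2879*2/3 + 869/2879*2/5 + 870/2879*1/5 = 870/2879 = pi_S3  (ok)

Answer: 686/2879 454/2879 869/2879 870/2879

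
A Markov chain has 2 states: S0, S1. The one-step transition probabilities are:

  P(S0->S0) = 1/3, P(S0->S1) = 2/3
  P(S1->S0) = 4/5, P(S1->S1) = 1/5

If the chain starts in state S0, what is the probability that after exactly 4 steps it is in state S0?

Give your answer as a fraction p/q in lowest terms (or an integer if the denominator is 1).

Computing P^4 by repeated multiplication:
P^1 =
  S0: [1/3, 2/3]
  S1: [4/5, 1/5]
P^2 =
  S0: [29/45, 16/45]
  S1: [32/75, 43/75]
P^3 =
  S0: [337/675, 338/675]
  S1: [676/1125, 449/1125]
P^4 =
  S0: [5741/10125, 4384/10125]
  S1: [8768/16875, 8107/16875]

(P^4)[S0 -> S0] = 5741/10125

Answer: 5741/10125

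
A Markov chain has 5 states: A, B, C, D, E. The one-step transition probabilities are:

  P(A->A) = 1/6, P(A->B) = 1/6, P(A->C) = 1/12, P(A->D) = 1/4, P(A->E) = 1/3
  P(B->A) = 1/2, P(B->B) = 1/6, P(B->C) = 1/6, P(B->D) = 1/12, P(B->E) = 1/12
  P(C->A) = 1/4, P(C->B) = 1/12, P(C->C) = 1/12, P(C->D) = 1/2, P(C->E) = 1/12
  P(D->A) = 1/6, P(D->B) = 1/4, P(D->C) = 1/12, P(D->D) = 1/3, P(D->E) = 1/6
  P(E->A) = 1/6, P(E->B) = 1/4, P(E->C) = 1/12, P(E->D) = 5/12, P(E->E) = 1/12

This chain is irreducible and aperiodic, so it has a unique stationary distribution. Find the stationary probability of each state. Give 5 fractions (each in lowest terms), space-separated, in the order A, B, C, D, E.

The stationary distribution satisfies pi = pi * P, i.e.:
  pi_A = 1/6*pi_A + 1/2*pi_B + 1/4*pi_C + 1/6*pi_D + 1/6*pi_E
  pi_B = 1/6*pi_A + 1/6*pi_B + 1/12*pi_C + 1/4*pi_D + 1/4*pi_E
  pi_C = 1/12*pi_A + 1/6*pi_B + 1/12*pi_C + 1/12*pi_D + 1/12*pi_E
  pi_D = 1/4*pi_A + 1/12*pi_B + 1/2*pi_C + 1/3*pi_D + 5/12*pi_E
  pi_E = 1/3*pi_A + 1/12*pi_B + 1/12*pi_C + 1/6*pi_D + 1/12*pi_E
with normalization: pi_A + pi_B + pi_C + pi_D + pi_E = 1.

Using the first 4 balance equations plus normalization, the linear system A*pi = b is:
  [-5/6, 1/2, 1/4, 1/6, 1/6] . pi = 0
  [1/6, -5/6, 1/12, 1/4, 1/4] . pi = 0
  [1/12, 1/6, -11/12, 1/12, 1/12] . pi = 0
  [1/4, 1/12, 1/2, -2/3, 5/12] . pi = 0
  [1, 1, 1, 1, 1] . pi = 1

Solving yields:
  pi_A = 468/1945
  pi_B = 383/1945
  pi_C = 194/1945
  pi_D = 7451/25285
  pi_E = 4249/25285

Verification (pi * P):
  468/1945*1/6 + 383/1945*1/2 + 194/1945*1/4 + 7451/25285*1/6 + 4249/25285*1/6 = 468/1945 = pi_A  (ok)
  468/1945*1/6 + 383/1945*1/6 + 194/1945*1/12 + 7451/25285*1/4 + 4249/25285*1/4 = 383/1945 = pi_B  (ok)
  468/1945*1/12 + 383/1945*1/6 + 194/1945*1/12 + 7451/25285*1/12 + 4249/25285*1/12 = 194/1945 = pi_C  (ok)
  468/1945*1/4 + 383/1945*1/12 + 194/1945*1/2 + 7451/25285*1/3 + 4249/25285*5/12 = 7451/25285 = pi_D  (ok)
  468/1945*1/3 + 383/1945*1/12 + 194/1945*1/12 + 7451/25285*1/6 + 4249/25285*1/12 = 4249/25285 = pi_E  (ok)

Answer: 468/1945 383/1945 194/1945 7451/25285 4249/25285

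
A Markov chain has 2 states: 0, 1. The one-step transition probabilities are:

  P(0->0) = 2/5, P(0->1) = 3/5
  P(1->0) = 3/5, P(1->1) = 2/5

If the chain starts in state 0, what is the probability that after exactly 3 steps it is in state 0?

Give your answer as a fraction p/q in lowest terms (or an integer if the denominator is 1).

Answer: 62/125

Derivation:
Computing P^3 by repeated multiplication:
P^1 =
  0: [2/5, 3/5]
  1: [3/5, 2/5]
P^2 =
  0: [13/25, 12/25]
  1: [12/25, 13/25]
P^3 =
  0: [62/125, 63/125]
  1: [63/125, 62/125]

(P^3)[0 -> 0] = 62/125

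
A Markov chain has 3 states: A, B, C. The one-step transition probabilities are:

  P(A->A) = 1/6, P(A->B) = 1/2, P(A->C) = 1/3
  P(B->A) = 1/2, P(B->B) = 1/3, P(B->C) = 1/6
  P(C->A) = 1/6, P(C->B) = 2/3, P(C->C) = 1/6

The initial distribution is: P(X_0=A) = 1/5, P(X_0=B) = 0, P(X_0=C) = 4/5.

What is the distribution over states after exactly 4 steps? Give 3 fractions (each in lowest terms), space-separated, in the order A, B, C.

Propagating the distribution step by step (d_{t+1} = d_t * P):
d_0 = (A=1/5, B=0, C=4/5)
  d_1[A] = 1/5*1/6 + 0*1/2 + 4/5*1/6 = 1/6
  d_1[B] = 1/5*1/2 + 0*1/3 + 4/5*2/3 = 19/30
  d_1[C] = 1/5*1/3 + 0*1/6 + 4/5*1/6 = 1/5
d_1 = (A=1/6, B=19/30, C=1/5)
  d_2[A] = 1/6*1/6 + 19/30*1/2 + 1/5*1/6 = 17/45
  d_2[B] = 1/6*1/2 + 19/30*1/3 + 1/5*2/3 = 77/180
  d_2[C] = 1/6*1/3 + 19/30*1/6 + 1/5*1/6 = 7/36
d_2 = (A=17/45, B=77/180, C=7/36)
  d_3[A] = 17/45*1/6 + 77/180*1/2 + 7/36*1/6 = 167/540
  d_3[B] = 17/45*1/2 + 77/180*1/3 + 7/36*2/3 = 83/180
  d_3[C] = 17/45*1/3 + 77/180*1/6 + 7/36*1/6 = 31/135
d_3 = (A=167/540, B=83/180, C=31/135)
  d_4[A] = 167/540*1/6 + 83/180*1/2 + 31/135*1/6 = 173/540
  d_4[B] = 167/540*1/2 + 83/180*1/3 + 31/135*2/3 = 299/648
  d_4[C] = 167/540*1/3 + 83/180*1/6 + 31/135*1/6 = 707/3240
d_4 = (A=173/540, B=299/648, C=707/3240)

Answer: 173/540 299/648 707/3240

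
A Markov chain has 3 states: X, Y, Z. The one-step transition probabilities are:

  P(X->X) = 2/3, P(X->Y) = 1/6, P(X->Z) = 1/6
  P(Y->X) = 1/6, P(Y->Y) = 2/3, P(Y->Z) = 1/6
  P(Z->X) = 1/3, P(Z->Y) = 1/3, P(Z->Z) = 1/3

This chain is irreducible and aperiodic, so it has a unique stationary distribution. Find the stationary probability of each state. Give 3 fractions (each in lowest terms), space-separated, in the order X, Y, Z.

Answer: 2/5 2/5 1/5

Derivation:
The stationary distribution satisfies pi = pi * P, i.e.:
  pi_X = 2/3*pi_X + 1/6*pi_Y + 1/3*pi_Z
  pi_Y = 1/6*pi_X + 2/3*pi_Y + 1/3*pi_Z
  pi_Z = 1/6*pi_X + 1/6*pi_Y + 1/3*pi_Z
with normalization: pi_X + pi_Y + pi_Z = 1.

Using the first 2 balance equations plus normalization, the linear system A*pi = b is:
  [-1/3, 1/6, 1/3] . pi = 0
  [1/6, -1/3, 1/3] . pi = 0
  [1, 1, 1] . pi = 1

Solving yields:
  pi_X = 2/5
  pi_Y = 2/5
  pi_Z = 1/5

Verification (pi * P):
  2/5*2/3 + 2/5*1/6 + 1/5*1/3 = 2/5 = pi_X  (ok)
  2/5*1/6 + 2/5*2/3 + 1/5*1/3 = 2/5 = pi_Y  (ok)
  2/5*1/6 + 2/5*1/6 + 1/5*1/3 = 1/5 = pi_Z  (ok)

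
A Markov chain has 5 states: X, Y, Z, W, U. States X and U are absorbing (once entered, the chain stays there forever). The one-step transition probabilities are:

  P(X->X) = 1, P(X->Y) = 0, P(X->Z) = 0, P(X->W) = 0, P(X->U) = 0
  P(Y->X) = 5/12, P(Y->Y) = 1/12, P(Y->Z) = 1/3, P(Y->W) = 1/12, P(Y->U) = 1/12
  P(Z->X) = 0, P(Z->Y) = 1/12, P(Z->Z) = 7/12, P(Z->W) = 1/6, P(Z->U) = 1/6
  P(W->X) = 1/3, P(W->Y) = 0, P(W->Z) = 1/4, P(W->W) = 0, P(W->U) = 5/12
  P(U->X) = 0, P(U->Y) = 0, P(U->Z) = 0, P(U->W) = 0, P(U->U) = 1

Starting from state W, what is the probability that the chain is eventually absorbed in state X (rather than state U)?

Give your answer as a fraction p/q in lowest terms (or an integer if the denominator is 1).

Let a_i = P(absorbed in X | start in state i).
Boundary conditions: a_X = 1, a_U = 0.
For each transient state i, a_i = sum_j P(i->j) * a_j:
  a_Y = 5/12*a_X + 1/12*a_Y + 1/3*a_Z + 1/12*a_W + 1/12*a_U
  a_Z = 0*a_X + 1/12*a_Y + 7/12*a_Z + 1/6*a_W + 1/6*a_U
  a_W = 1/3*a_X + 0*a_Y + 1/4*a_Z + 0*a_W + 5/12*a_U

Substituting a_X = 1 and a_U = 0, rearrange to (I - Q) a = r where r[i] = P(i -> X):
  [11/12, -1/3, -1/12] . (a_Y, a_Z, a_W) = 5/12
  [-1/12, 5/12, -1/6] . (a_Y, a_Z, a_W) = 0
  [0, -1/4, 1] . (a_Y, a_Z, a_W) = 1/3

Solving yields:
  a_Y = 322/543
  a_Z = 152/543
  a_W = 73/181

Starting state is W, so the absorption probability is a_W = 73/181.

Answer: 73/181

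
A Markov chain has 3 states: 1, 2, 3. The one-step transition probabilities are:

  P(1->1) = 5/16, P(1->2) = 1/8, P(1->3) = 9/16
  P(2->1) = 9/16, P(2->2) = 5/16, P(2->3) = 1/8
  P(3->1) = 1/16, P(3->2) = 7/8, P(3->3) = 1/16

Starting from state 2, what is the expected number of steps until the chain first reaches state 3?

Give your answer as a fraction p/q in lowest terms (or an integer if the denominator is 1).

Let h_i = expected steps to first reach 3 from state i.
Boundary: h_3 = 0.
First-step equations for the other states:
  h_1 = 1 + 5/16*h_1 + 1/8*h_2 + 9/16*h_3
  h_2 = 1 + 9/16*h_1 + 5/16*h_2 + 1/8*h_3

Substituting h_3 = 0 and rearranging gives the linear system (I - Q) h = 1:
  [11/16, -1/8] . (h_1, h_2) = 1
  [-9/16, 11/16] . (h_1, h_2) = 1

Solving yields:
  h_1 = 208/103
  h_2 = 320/103

Starting state is 2, so the expected hitting time is h_2 = 320/103.

Answer: 320/103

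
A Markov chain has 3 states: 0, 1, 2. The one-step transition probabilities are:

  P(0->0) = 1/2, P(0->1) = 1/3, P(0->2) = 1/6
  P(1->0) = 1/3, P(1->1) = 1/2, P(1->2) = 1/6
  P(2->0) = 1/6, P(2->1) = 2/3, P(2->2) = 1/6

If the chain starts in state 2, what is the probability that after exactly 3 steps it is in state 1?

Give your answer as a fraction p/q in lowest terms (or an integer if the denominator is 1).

Computing P^3 by repeated multiplication:
P^1 =
  0: [1/2, 1/3, 1/6]
  1: [1/3, 1/2, 1/6]
  2: [1/6, 2/3, 1/6]
P^2 =
  0: [7/18, 4/9, 1/6]
  1: [13/36, 17/36, 1/6]
  2: [1/3, 1/2, 1/6]
P^3 =
  0: [10/27, 25/54, 1/6]
  1: [79/216, 101/216, 1/6]
  2: [13/36, 17/36, 1/6]

(P^3)[2 -> 1] = 17/36

Answer: 17/36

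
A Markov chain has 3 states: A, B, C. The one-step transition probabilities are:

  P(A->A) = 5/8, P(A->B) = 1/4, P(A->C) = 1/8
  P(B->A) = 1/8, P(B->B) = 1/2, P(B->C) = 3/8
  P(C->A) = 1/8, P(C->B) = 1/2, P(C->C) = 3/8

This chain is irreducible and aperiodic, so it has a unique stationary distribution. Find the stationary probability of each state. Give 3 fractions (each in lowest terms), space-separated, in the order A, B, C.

Answer: 1/4 7/16 5/16

Derivation:
The stationary distribution satisfies pi = pi * P, i.e.:
  pi_A = 5/8*pi_A + 1/8*pi_B + 1/8*pi_C
  pi_B = 1/4*pi_A + 1/2*pi_B + 1/2*pi_C
  pi_C = 1/8*pi_A + 3/8*pi_B + 3/8*pi_C
with normalization: pi_A + pi_B + pi_C = 1.

Using the first 2 balance equations plus normalization, the linear system A*pi = b is:
  [-3/8, 1/8, 1/8] . pi = 0
  [1/4, -1/2, 1/2] . pi = 0
  [1, 1, 1] . pi = 1

Solving yields:
  pi_A = 1/4
  pi_B = 7/16
  pi_C = 5/16

Verification (pi * P):
  1/4*5/8 + 7/16*1/8 + 5/16*1/8 = 1/4 = pi_A  (ok)
  1/4*1/4 + 7/16*1/2 + 5/16*1/2 = 7/16 = pi_B  (ok)
  1/4*1/8 + 7/16*3/8 + 5/16*3/8 = 5/16 = pi_C  (ok)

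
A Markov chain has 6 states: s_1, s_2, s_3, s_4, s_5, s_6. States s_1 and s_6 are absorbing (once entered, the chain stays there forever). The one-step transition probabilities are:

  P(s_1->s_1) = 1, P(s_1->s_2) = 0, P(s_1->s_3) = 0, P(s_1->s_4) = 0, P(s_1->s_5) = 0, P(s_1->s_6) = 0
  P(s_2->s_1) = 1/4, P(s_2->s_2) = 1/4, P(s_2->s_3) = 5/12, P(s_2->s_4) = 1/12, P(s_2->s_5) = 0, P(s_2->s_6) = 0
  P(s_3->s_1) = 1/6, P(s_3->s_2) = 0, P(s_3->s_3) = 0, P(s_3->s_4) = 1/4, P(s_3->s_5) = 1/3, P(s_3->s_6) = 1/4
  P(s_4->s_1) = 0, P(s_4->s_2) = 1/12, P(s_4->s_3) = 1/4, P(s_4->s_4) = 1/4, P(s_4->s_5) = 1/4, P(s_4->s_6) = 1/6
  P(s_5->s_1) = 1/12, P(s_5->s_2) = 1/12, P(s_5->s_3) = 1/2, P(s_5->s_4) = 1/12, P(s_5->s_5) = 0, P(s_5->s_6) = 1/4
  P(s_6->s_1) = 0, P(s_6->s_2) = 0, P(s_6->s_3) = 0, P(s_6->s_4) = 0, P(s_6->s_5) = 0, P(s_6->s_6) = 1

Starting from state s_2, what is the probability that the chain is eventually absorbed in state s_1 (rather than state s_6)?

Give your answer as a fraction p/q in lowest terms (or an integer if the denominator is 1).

Let a_i = P(absorbed in s_1 | start in state i).
Boundary conditions: a_s_1 = 1, a_s_6 = 0.
For each transient state i, a_i = sum_j P(i->j) * a_j:
  a_s_2 = 1/4*a_s_1 + 1/4*a_s_2 + 5/12*a_s_3 + 1/12*a_s_4 + 0*a_s_5 + 0*a_s_6
  a_s_3 = 1/6*a_s_1 + 0*a_s_2 + 0*a_s_3 + 1/4*a_s_4 + 1/3*a_s_5 + 1/4*a_s_6
  a_s_4 = 0*a_s_1 + 1/12*a_s_2 + 1/4*a_s_3 + 1/4*a_s_4 + 1/4*a_s_5 + 1/6*a_s_6
  a_s_5 = 1/12*a_s_1 + 1/12*a_s_2 + 1/2*a_s_3 + 1/12*a_s_4 + 0*a_s_5 + 1/4*a_s_6

Substituting a_s_1 = 1 and a_s_6 = 0, rearrange to (I - Q) a = r where r[i] = P(i -> s_1):
  [3/4, -5/12, -1/12, 0] . (a_s_2, a_s_3, a_s_4, a_s_5) = 1/4
  [0, 1, -1/4, -1/3] . (a_s_2, a_s_3, a_s_4, a_s_5) = 1/6
  [-1/12, -1/4, 3/4, -1/4] . (a_s_2, a_s_3, a_s_4, a_s_5) = 0
  [-1/12, -1/2, -1/12, 1] . (a_s_2, a_s_3, a_s_4, a_s_5) = 1/12

Solving yields:
  a_s_2 = 4041/7237
  a_s_3 = 2516/7237
  a_s_4 = 2078/7237
  a_s_5 = 2371/7237

Starting state is s_2, so the absorption probability is a_s_2 = 4041/7237.

Answer: 4041/7237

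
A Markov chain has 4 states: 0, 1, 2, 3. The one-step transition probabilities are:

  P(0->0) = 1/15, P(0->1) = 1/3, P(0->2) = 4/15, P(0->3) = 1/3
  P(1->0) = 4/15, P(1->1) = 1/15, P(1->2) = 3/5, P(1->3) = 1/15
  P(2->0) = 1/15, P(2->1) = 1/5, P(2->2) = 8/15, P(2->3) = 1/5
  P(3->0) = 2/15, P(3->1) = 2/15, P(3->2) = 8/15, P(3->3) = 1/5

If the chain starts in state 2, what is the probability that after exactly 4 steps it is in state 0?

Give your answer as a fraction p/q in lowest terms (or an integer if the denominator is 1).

Computing P^4 by repeated multiplication:
P^1 =
  0: [1/15, 1/3, 4/15, 1/3]
  1: [4/15, 1/15, 3/5, 1/15]
  2: [1/15, 1/5, 8/15, 1/5]
  3: [2/15, 2/15, 8/15, 1/5]
P^2 =
  0: [7/45, 32/225, 121/225, 37/225]
  1: [19/225, 2/9, 7/15, 17/75]
  2: [3/25, 38/225, 119/225, 41/225]
  3: [8/75, 14/75, 38/75, 1/5]
P^3 =
  0: [358/3375, 644/3375, 188/375, 227/1125]
  1: [142/1125, 562/3375, 1774/3375, 613/3375]
  2: [76/675, 68/375, 346/675, 653/3375]
  3: [44/375, 22/125, 194/375, 71/375]
P^4 =
  0: [1996/16875, 8872/50625, 26212/50625, 9553/50625]
  1: [5674/50625, 616/3375, 25858/50625, 9853/50625]
  2: [5864/50625, 9008/50625, 26092/50625, 9661/50625]
  3: [644/5625, 202/1125, 578/1125, 1081/5625]

(P^4)[2 -> 0] = 5864/50625

Answer: 5864/50625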